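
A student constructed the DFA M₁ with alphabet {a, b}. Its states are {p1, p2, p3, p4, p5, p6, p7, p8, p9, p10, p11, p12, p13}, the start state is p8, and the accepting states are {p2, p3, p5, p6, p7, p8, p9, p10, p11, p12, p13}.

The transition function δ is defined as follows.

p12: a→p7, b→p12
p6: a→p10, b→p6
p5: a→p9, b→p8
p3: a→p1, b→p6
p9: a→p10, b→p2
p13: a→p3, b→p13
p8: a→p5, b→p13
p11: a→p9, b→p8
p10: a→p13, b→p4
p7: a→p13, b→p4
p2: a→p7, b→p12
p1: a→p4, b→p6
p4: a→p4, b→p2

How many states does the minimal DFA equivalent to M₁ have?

7

First remove the unreachable states {p11}; 12 states remain.
Start with accepting vs non-accepting: {p2,p3,p5,p6,p7,p8,p9,p10,p12,p13} | {p1,p4}.
On input a, block {p2,p3,p5,p6,p7,p8,p9,p10,p12,p13} splits into {p2,p5,p6,p7,p8,p9,p10,p12,p13} and {p3}.
Split {p2,p5,p6,p7,p8,p9,p10,p12,p13} by δ(·,a) → {p2,p5,p6,p7,p8,p9,p10,p12} and {p13}.
On input a, block {p2,p5,p6,p7,p8,p9,p10,p12} splits into {p2,p5,p6,p8,p9,p12} and {p7,p10}.
Split {p2,p5,p6,p8,p9,p12} by δ(·,a) → {p2,p6,p9,p12} and {p5,p8}.
Split {p5,p8} by δ(·,a) → {p5} and {p8}.
The partition is now stable with 7 blocks: {p2,p6,p9,p12} | {p1,p4} | {p3} | {p13} | {p7,p10} | {p5} | {p8}.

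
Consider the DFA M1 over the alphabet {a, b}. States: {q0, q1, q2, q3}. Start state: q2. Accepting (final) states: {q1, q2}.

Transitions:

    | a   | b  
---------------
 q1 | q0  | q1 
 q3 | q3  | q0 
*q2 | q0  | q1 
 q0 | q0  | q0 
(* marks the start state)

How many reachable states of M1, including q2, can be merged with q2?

States {q3} cannot be reached from the start state, so discard them.
P0 = {q1,q2} | {q0}.
The partition is now stable with 2 blocks: {q1,q2} | {q0}.
The equivalence class containing q2 is {q1,q2}, of size 2.

2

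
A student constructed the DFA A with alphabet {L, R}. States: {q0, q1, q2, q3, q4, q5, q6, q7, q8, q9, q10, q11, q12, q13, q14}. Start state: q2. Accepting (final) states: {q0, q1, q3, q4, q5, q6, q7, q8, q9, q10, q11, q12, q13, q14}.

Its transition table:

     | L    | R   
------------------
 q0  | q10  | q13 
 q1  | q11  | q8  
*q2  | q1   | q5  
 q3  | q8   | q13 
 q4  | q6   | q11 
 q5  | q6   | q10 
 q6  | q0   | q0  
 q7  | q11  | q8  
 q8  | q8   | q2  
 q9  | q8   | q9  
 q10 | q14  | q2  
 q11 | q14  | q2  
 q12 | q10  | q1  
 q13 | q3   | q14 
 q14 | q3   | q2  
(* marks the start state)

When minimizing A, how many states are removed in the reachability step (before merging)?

4

No path from q2 leads to q4, q7, q9, q12; the other 11 states are all reachable.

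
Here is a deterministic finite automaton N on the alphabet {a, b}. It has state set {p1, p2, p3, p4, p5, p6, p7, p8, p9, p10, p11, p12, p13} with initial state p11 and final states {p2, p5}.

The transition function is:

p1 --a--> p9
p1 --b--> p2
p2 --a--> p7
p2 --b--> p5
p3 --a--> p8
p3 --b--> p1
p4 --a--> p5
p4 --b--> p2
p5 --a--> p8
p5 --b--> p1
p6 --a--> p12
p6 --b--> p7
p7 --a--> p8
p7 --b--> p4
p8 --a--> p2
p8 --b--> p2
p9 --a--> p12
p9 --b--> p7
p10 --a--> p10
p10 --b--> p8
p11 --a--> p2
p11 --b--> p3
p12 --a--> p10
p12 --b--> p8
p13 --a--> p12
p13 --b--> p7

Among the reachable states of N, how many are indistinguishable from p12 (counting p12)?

2

First remove the unreachable states {p6,p13}; 11 states remain.
P0 = {p2,p5} | {p1,p3,p4,p7,p8,p9,p10,p11,p12}.
Split {p2,p5} by δ(·,b) → {p2} and {p5}.
On input a, block {p1,p3,p4,p7,p8,p9,p10,p11,p12} splits into {p1,p3,p7,p9,p10,p12} and {p8,p11} and {p4}.
On input a, block {p1,p3,p7,p9,p10,p12} splits into {p1,p9,p10,p12} and {p3,p7}.
On input b, block {p1,p9,p10,p12} splits into {p10,p12} and {p1} and {p9}.
On input b, block {p8,p11} splits into {p8} and {p11}.
On input b, block {p3,p7} splits into {p3} and {p7}.
The partition is now stable with 10 blocks: {p2} | {p10,p12} | {p5} | {p8} | {p4} | {p3} | {p1} | {p9} | {p11} | {p7}.
The equivalence class containing p12 is {p10,p12}, of size 2.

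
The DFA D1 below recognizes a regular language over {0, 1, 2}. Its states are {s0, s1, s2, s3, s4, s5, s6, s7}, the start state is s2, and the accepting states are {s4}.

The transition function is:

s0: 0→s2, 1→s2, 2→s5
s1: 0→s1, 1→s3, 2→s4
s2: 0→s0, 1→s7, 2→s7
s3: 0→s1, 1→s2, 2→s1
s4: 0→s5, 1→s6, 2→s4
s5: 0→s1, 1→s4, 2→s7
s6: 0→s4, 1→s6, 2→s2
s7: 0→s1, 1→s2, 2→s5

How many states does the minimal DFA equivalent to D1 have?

Start with accepting vs non-accepting: {s4} | {s0,s1,s2,s3,s5,s6,s7}.
Refine {s0,s1,s2,s3,s5,s6,s7} on symbol 0: members go to different blocks, giving {s0,s1,s2,s3,s5,s7} and {s6}.
On input 1, block {s0,s1,s2,s3,s5,s7} splits into {s0,s1,s2,s3,s7} and {s5}.
Split {s0,s1,s2,s3,s7} by δ(·,2) → {s0,s7} and {s2,s3} and {s1}.
Split {s0,s7} by δ(·,0) → {s0} and {s7}.
Refine {s2,s3} on symbol 0: members go to different blocks, giving {s2} and {s3}.
No further refinement is possible. Final partition (8 blocks): {s4} | {s0} | {s6} | {s5} | {s2} | {s1} | {s7} | {s3}.

8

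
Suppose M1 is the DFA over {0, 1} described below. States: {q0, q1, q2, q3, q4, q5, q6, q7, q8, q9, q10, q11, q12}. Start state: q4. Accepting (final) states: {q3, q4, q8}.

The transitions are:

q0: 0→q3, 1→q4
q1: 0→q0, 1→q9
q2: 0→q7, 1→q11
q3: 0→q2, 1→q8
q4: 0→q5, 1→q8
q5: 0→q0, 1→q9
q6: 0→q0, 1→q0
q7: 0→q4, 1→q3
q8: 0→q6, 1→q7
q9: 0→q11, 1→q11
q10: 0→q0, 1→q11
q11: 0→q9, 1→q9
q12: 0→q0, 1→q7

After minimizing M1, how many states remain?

6

States {q1,q10,q12} cannot be reached from the start state, so discard them.
Start with accepting vs non-accepting: {q3,q4,q8} | {q0,q2,q5,q6,q7,q9,q11}.
On input 1, block {q3,q4,q8} splits into {q3,q4} and {q8}.
Split {q0,q2,q5,q6,q7,q9,q11} by δ(·,0) → {q2,q5,q6,q9,q11} and {q0,q7}.
On input 0, block {q2,q5,q6,q9,q11} splits into {q2,q5,q6} and {q9,q11}.
On input 1, block {q2,q5,q6} splits into {q2,q5} and {q6}.
Stable partition: {q3,q4} | {q2,q5} | {q8} | {q0,q7} | {q9,q11} | {q6} — 6 equivalence classes.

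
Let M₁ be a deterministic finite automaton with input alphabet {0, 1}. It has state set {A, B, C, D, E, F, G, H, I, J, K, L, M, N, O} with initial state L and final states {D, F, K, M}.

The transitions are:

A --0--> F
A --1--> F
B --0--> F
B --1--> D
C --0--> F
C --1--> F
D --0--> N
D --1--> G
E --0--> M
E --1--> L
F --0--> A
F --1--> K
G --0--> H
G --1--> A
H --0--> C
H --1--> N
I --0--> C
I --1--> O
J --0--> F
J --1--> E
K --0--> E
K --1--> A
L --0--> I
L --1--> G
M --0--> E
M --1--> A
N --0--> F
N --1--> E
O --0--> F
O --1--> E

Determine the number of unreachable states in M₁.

BFS from L reaches {A, C, E, F, G, H, I, K, L, M, N, O}; the 3 state(s) B, D, J are never visited.

3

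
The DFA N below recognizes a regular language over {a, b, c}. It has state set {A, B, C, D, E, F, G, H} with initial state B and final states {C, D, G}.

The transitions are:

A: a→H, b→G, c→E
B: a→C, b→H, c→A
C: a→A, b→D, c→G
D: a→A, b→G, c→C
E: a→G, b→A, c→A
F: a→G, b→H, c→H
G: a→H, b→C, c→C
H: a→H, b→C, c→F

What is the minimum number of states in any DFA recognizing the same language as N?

All states are reachable from the start state.
P0 = {C,D,G} | {A,B,E,F,H}.
On input a, block {A,B,E,F,H} splits into {B,E,F} and {A,H}.
No further refinement is possible. Final partition (3 blocks): {C,D,G} | {B,E,F} | {A,H}.

3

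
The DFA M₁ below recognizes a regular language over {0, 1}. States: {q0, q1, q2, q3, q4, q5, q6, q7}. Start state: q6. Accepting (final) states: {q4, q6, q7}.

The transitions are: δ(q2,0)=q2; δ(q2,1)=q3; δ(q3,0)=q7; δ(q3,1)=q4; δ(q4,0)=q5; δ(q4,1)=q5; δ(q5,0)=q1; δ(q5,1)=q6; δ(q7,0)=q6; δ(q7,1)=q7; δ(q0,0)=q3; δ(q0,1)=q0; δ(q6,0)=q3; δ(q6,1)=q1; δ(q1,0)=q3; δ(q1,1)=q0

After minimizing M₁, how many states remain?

6

Reachable states from the start: {q0,q1,q3,q4,q5,q6,q7}. Unreachable: {q2} — drop them.
Initial partition by acceptance: {q4,q6,q7} | {q0,q1,q3,q5}.
On input 0, block {q4,q6,q7} splits into {q4,q6} and {q7}.
Split {q0,q1,q3,q5} by δ(·,0) → {q0,q1,q5} and {q3}.
Split {q4,q6} by δ(·,0) → {q4} and {q6}.
Refine {q0,q1,q5} on symbol 0: members go to different blocks, giving {q0,q1} and {q5}.
The partition is now stable with 6 blocks: {q4} | {q0,q1} | {q7} | {q3} | {q6} | {q5}.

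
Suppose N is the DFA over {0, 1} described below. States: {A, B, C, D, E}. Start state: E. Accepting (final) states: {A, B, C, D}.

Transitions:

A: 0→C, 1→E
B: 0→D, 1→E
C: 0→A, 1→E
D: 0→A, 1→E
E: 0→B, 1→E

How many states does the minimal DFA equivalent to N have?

Every state is reachable, so we keep all 5.
P0 = {A,B,C,D} | {E}.
Stable partition: {A,B,C,D} | {E} — 2 equivalence classes.

2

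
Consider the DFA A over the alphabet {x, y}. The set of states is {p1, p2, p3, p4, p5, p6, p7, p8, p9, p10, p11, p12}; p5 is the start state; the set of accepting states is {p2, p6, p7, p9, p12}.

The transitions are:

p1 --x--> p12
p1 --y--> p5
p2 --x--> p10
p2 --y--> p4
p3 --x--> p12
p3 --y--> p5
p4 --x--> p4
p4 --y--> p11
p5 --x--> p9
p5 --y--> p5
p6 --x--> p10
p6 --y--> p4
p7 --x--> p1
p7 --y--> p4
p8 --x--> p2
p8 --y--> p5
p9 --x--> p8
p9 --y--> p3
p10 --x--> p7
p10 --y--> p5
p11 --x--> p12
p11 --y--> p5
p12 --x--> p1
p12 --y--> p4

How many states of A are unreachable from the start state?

1

No path from p5 leads to p6; the other 11 states are all reachable.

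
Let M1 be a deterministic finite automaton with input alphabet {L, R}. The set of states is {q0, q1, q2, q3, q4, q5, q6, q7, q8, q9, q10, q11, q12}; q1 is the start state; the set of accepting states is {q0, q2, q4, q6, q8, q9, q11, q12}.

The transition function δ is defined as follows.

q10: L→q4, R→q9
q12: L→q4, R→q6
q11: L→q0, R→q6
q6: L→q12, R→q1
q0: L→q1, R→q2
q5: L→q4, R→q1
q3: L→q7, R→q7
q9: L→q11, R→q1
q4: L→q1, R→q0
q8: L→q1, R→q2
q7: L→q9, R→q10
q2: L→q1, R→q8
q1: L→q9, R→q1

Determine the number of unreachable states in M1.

Starting at q1 and following transitions, the reachable set is {q0, q1, q2, q4, q6, q8, q9, q11, q12}. That leaves q3, q5, q7, q10 unreachable — 4 in total.

4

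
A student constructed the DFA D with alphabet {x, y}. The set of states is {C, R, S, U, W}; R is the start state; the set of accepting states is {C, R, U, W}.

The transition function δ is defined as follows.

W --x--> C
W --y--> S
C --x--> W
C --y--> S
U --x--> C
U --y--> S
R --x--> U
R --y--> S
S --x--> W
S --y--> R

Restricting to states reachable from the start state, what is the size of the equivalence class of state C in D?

Every state is reachable, so we keep all 5.
Initial partition by acceptance: {C,R,U,W} | {S}.
The partition is now stable with 2 blocks: {C,R,U,W} | {S}.
The equivalence class containing C is {C,R,U,W}, of size 4.

4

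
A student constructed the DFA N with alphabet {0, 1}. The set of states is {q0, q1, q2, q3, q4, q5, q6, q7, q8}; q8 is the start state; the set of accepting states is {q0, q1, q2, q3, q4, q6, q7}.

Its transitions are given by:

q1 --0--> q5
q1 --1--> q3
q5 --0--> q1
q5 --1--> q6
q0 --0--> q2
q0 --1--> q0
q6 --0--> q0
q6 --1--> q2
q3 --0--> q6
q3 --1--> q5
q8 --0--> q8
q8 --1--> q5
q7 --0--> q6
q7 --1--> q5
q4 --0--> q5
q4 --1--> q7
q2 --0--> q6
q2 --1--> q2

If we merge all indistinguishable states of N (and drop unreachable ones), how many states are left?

Reachable states from the start: {q0,q1,q2,q3,q5,q6,q8}. Unreachable: {q4,q7} — drop them.
Start with accepting vs non-accepting: {q0,q1,q2,q3,q6} | {q5,q8}.
On input 0, block {q0,q1,q2,q3,q6} splits into {q0,q2,q3,q6} and {q1}.
Split {q0,q2,q3,q6} by δ(·,1) → {q0,q2,q6} and {q3}.
Split {q5,q8} by δ(·,0) → {q5} and {q8}.
Stable partition: {q0,q2,q6} | {q5} | {q1} | {q3} | {q8} — 5 equivalence classes.

5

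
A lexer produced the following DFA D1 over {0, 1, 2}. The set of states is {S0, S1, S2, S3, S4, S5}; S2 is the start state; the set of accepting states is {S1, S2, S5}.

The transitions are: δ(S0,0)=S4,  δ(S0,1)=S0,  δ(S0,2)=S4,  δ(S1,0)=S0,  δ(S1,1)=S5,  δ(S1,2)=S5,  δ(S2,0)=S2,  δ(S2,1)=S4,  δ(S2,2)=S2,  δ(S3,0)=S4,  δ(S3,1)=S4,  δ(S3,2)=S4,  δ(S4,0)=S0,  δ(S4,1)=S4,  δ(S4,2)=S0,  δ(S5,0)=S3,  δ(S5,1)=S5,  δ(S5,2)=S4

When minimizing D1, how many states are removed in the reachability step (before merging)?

Starting at S2 and following transitions, the reachable set is {S0, S2, S4}. That leaves S1, S3, S5 unreachable — 3 in total.

3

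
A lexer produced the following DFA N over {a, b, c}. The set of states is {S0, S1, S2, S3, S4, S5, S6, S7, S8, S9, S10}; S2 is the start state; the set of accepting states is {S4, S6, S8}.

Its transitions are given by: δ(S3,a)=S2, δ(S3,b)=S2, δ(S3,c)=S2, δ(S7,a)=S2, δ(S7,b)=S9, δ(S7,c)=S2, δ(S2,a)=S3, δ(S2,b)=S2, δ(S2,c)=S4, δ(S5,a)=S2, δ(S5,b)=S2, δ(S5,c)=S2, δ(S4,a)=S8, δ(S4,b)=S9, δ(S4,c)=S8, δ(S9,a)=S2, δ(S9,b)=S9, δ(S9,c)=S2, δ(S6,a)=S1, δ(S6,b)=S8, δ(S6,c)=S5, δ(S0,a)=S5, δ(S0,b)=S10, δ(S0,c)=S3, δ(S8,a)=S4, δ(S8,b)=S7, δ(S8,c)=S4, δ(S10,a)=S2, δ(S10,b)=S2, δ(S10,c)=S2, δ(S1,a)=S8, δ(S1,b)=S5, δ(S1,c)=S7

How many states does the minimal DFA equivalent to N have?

States {S0,S1,S5,S6,S10} cannot be reached from the start state, so discard them.
Initial partition by acceptance: {S4,S8} | {S2,S3,S7,S9}.
On input c, block {S2,S3,S7,S9} splits into {S3,S7,S9} and {S2}.
Split {S3,S7,S9} by δ(·,b) → {S7,S9} and {S3}.
No further refinement is possible. Final partition (4 blocks): {S4,S8} | {S7,S9} | {S2} | {S3}.

4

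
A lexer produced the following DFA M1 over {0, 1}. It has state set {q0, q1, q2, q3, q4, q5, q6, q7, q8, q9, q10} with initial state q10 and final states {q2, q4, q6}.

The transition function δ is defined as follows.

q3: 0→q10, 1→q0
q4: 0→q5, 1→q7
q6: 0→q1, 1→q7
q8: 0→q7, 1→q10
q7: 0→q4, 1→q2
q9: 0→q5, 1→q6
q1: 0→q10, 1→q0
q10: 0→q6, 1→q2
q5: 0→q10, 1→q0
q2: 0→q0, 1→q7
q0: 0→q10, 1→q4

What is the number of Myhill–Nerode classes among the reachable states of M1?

5

First remove the unreachable states {q3,q8,q9}; 8 states remain.
Start with accepting vs non-accepting: {q2,q4,q6} | {q0,q1,q5,q7,q10}.
Refine {q0,q1,q5,q7,q10} on symbol 0: members go to different blocks, giving {q0,q1,q5} and {q7,q10}.
Refine {q0,q1,q5} on symbol 1: members go to different blocks, giving {q1,q5} and {q0}.
Split {q2,q4,q6} by δ(·,0) → {q4,q6} and {q2}.
Stable partition: {q4,q6} | {q1,q5} | {q7,q10} | {q0} | {q2} — 5 equivalence classes.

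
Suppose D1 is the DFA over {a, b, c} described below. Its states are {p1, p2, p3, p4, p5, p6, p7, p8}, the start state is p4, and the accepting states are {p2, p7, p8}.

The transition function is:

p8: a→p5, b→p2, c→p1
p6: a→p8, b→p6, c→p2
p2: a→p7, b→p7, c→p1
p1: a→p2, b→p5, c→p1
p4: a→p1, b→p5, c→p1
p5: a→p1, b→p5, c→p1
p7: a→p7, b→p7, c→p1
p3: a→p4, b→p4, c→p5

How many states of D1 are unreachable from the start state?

3

No path from p4 leads to p3, p6, p8; the other 5 states are all reachable.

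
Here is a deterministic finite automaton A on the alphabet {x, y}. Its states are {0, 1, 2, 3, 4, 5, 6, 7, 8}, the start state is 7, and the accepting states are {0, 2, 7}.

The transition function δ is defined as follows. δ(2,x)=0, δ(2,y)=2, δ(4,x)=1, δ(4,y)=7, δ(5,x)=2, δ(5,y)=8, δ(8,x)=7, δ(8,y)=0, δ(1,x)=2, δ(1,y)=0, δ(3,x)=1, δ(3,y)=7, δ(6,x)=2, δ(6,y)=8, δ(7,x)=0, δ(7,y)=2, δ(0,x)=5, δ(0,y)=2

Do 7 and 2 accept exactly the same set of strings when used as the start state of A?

Yes

States {1,3,4,6} cannot be reached from the start state, so discard them.
Initial partition by acceptance: {0,2,7} | {5,8}.
On input x, block {0,2,7} splits into {2,7} and {0}.
On input y, block {5,8} splits into {5} and {8}.
The partition is now stable with 4 blocks: {2,7} | {5} | {0} | {8}.
7 and 2 lie in the same block of the stable partition, so they are equivalent — no string distinguishes them.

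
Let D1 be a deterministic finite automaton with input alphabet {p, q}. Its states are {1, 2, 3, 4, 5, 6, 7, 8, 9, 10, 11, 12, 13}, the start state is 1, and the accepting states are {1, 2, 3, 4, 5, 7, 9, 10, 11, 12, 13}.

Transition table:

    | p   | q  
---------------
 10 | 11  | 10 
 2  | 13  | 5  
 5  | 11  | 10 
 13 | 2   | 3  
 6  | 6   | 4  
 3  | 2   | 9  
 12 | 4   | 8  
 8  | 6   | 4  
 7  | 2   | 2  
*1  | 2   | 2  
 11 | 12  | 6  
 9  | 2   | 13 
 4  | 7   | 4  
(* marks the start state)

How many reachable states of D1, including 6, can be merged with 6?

Every state is reachable, so we keep all 13.
Start with accepting vs non-accepting: {1,2,3,4,5,7,9,10,11,12,13} | {6,8}.
Split {1,2,3,4,5,7,9,10,11,12,13} by δ(·,q) → {1,2,3,4,5,7,9,10,13} and {11,12}.
On input p, block {1,2,3,4,5,7,9,10,13} splits into {1,2,3,4,7,9,13} and {5,10}.
Split {1,2,3,4,7,9,13} by δ(·,q) → {1,3,4,7,9,13} and {2}.
Refine {1,3,4,7,9,13} on symbol p: members go to different blocks, giving {1,3,7,9,13} and {4}.
Split {1,3,7,9,13} by δ(·,q) → {3,9,13} and {1,7}.
On input p, block {11,12} splits into {11} and {12}.
Stable partition: {3,9,13} | {6,8} | {11} | {5,10} | {2} | {4} | {1,7} | {12} — 8 equivalence classes.
The equivalence class containing 6 is {6,8}, of size 2.

2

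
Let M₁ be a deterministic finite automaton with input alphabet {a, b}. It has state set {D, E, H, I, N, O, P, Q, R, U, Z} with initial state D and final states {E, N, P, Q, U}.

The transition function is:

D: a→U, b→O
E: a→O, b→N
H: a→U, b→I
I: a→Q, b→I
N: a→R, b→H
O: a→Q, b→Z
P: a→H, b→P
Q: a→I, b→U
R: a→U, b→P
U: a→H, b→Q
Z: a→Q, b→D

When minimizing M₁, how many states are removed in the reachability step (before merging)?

4

BFS from D reaches {D, H, I, O, Q, U, Z}; the 4 state(s) E, N, P, R are never visited.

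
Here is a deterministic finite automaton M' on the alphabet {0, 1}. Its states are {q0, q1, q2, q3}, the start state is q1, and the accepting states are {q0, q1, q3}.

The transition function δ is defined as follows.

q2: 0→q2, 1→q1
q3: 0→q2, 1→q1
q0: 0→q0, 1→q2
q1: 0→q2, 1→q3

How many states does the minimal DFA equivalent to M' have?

2

First remove the unreachable states {q0}; 3 states remain.
Initial partition by acceptance: {q1,q3} | {q2}.
The partition is now stable with 2 blocks: {q1,q3} | {q2}.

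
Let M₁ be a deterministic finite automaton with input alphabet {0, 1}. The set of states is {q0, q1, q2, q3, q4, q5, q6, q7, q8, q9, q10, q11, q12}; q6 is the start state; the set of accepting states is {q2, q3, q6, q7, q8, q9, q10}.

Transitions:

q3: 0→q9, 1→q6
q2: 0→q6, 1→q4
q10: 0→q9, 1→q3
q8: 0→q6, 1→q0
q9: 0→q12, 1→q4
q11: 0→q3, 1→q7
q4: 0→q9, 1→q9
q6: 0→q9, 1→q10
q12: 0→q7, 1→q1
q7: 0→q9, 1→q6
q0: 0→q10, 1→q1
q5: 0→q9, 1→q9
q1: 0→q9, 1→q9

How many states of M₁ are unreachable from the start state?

5

Starting at q6 and following transitions, the reachable set is {q1, q3, q4, q6, q7, q9, q10, q12}. That leaves q0, q2, q5, q8, q11 unreachable — 5 in total.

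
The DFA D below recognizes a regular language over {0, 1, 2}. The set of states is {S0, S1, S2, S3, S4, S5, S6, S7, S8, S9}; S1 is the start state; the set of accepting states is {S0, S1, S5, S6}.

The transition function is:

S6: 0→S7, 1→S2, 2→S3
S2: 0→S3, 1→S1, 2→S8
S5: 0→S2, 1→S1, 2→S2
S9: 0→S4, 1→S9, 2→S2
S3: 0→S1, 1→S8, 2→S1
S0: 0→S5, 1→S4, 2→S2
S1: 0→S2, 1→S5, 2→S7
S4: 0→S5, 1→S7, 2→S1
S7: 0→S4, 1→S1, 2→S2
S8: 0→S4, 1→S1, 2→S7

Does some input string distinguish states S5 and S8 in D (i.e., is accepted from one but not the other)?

Yes

Reachable states from the start: {S1,S2,S3,S4,S5,S7,S8}. Unreachable: {S0,S6,S9} — drop them.
Start with accepting vs non-accepting: {S1,S5} | {S2,S3,S4,S7,S8}.
Refine {S2,S3,S4,S7,S8} on symbol 0: members go to different blocks, giving {S2,S7,S8} and {S3,S4}.
No further refinement is possible. Final partition (3 blocks): {S1,S5} | {S2,S7,S8} | {S3,S4}.
S5 and S8 end up in different blocks, so they are distinguishable. For instance, the string 'ε' is accepted from only S5.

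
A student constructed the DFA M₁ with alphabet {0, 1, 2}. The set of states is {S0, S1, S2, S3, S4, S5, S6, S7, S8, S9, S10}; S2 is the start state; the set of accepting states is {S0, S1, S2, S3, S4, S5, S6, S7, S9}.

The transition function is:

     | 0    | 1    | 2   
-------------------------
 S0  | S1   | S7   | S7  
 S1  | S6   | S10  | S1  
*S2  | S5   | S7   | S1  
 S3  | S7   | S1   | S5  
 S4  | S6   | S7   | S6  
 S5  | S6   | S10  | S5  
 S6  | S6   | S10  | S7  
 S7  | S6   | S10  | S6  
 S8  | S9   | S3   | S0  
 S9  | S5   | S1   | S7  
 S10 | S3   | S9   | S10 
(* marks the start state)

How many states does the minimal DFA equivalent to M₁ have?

3

First remove the unreachable states {S0,S4,S8}; 8 states remain.
P0 = {S1,S2,S3,S5,S6,S7,S9} | {S10}.
On input 1, block {S1,S2,S3,S5,S6,S7,S9} splits into {S1,S5,S6,S7} and {S2,S3,S9}.
Stable partition: {S1,S5,S6,S7} | {S10} | {S2,S3,S9} — 3 equivalence classes.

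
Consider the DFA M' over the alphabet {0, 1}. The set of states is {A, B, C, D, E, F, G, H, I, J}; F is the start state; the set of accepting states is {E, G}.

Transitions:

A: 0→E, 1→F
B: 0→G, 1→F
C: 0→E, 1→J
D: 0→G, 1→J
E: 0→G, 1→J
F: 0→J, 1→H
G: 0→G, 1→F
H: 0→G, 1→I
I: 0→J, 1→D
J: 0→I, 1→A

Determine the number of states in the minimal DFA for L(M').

3

States {B,C} cannot be reached from the start state, so discard them.
P0 = {E,G} | {A,D,F,H,I,J}.
On input 0, block {A,D,F,H,I,J} splits into {A,D,H} and {F,I,J}.
The partition is now stable with 3 blocks: {E,G} | {A,D,H} | {F,I,J}.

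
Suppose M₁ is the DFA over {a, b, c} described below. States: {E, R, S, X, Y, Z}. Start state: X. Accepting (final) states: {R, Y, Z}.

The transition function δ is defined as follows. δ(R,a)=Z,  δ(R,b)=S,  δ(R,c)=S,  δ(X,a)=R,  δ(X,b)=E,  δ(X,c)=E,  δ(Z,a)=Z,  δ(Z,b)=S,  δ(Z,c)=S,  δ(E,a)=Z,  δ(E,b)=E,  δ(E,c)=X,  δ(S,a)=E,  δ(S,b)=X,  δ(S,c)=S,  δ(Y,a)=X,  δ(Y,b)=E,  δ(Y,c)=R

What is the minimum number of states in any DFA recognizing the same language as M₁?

3

Reachable states from the start: {E,R,S,X,Z}. Unreachable: {Y} — drop them.
Initial partition by acceptance: {R,Z} | {E,S,X}.
Split {E,S,X} by δ(·,a) → {E,X} and {S}.
No further refinement is possible. Final partition (3 blocks): {R,Z} | {E,X} | {S}.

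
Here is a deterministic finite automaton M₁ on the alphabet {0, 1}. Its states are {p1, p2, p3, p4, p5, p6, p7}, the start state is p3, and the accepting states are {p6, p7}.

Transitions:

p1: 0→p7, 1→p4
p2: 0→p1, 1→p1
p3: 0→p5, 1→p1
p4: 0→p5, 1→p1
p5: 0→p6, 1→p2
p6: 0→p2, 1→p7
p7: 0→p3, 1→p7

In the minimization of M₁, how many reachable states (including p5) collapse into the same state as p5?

Every state is reachable, so we keep all 7.
P0 = {p6,p7} | {p1,p2,p3,p4,p5}.
Split {p1,p2,p3,p4,p5} by δ(·,0) → {p2,p3,p4} and {p1,p5}.
The partition is now stable with 3 blocks: {p6,p7} | {p2,p3,p4} | {p1,p5}.
State p5 belongs to the block {p1,p5}, which has 2 states.

2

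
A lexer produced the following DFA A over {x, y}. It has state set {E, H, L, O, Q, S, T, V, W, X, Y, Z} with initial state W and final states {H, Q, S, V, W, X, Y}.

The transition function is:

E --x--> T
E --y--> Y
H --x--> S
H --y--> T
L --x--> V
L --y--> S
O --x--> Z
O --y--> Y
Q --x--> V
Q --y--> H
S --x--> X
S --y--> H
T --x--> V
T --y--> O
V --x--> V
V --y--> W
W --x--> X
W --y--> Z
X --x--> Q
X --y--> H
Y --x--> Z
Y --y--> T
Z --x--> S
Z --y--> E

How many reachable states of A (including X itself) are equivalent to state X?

First remove the unreachable states {L}; 11 states remain.
P0 = {H,Q,S,V,W,X,Y} | {E,O,T,Z}.
Refine {H,Q,S,V,W,X,Y} on symbol x: members go to different blocks, giving {H,Q,S,V,W,X} and {Y}.
Refine {H,Q,S,V,W,X} on symbol y: members go to different blocks, giving {Q,S,V,X} and {H,W}.
Refine {E,O,T,Z} on symbol x: members go to different blocks, giving {E,O} and {T,Z}.
The partition is now stable with 5 blocks: {Q,S,V,X} | {E,O} | {Y} | {H,W} | {T,Z}.
State X belongs to the block {Q,S,V,X}, which has 4 states.

4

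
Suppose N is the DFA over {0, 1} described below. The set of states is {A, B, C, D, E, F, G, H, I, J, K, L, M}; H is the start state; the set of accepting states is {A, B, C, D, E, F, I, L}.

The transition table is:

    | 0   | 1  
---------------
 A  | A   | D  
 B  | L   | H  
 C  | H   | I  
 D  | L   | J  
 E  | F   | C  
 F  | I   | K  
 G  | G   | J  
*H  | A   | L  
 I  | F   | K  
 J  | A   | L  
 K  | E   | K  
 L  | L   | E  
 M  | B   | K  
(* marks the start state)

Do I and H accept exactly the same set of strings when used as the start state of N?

No

States {B,G,M} cannot be reached from the start state, so discard them.
P0 = {A,C,D,E,F,I,L} | {H,J,K}.
Split {A,C,D,E,F,I,L} by δ(·,0) → {A,D,E,F,I,L} and {C}.
Split {A,D,E,F,I,L} by δ(·,1) → {D,F,I} and {A,L} and {E}.
On input 0, block {D,F,I} splits into {F,I} and {D}.
On input 0, block {H,J,K} splits into {H,J} and {K}.
Split {A,L} by δ(·,1) → {A} and {L}.
No further refinement is possible. Final partition (8 blocks): {F,I} | {H,J} | {C} | {A} | {E} | {D} | {K} | {L}.
I and H end up in different blocks, so they are distinguishable. For instance, the string 'ε' is accepted from only I.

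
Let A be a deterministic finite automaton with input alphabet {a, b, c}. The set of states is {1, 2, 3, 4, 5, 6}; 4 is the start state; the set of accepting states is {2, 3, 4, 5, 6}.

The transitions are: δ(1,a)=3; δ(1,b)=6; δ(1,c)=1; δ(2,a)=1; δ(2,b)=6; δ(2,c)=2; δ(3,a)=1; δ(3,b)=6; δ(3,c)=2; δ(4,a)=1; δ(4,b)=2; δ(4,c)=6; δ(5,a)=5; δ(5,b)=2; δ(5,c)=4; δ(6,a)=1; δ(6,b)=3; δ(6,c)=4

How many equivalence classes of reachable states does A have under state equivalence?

2

Reachable states from the start: {1,2,3,4,6}. Unreachable: {5} — drop them.
Start with accepting vs non-accepting: {2,3,4,6} | {1}.
The partition is now stable with 2 blocks: {2,3,4,6} | {1}.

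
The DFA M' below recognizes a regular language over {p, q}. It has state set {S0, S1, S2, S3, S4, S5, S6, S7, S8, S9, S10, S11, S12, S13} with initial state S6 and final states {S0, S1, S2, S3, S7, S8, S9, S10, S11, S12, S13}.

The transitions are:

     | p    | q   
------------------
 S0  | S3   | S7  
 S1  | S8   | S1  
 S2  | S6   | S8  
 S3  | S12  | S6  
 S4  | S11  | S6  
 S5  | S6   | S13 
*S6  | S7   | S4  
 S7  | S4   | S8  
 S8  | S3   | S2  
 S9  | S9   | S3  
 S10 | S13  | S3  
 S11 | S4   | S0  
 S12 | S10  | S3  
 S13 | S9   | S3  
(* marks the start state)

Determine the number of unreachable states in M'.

2

BFS from S6 reaches {S0, S2, S3, S4, S6, S7, S8, S9, S10, S11, S12, S13}; the 2 state(s) S1, S5 are never visited.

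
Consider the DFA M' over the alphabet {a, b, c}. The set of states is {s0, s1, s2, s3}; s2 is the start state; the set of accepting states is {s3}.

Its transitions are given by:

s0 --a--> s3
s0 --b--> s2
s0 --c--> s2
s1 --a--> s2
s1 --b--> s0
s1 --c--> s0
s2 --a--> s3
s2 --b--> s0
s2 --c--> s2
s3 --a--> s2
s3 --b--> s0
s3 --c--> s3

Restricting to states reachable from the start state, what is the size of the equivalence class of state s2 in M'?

First remove the unreachable states {s1}; 3 states remain.
Initial partition by acceptance: {s3} | {s0,s2}.
The partition is now stable with 2 blocks: {s3} | {s0,s2}.
The equivalence class containing s2 is {s0,s2}, of size 2.

2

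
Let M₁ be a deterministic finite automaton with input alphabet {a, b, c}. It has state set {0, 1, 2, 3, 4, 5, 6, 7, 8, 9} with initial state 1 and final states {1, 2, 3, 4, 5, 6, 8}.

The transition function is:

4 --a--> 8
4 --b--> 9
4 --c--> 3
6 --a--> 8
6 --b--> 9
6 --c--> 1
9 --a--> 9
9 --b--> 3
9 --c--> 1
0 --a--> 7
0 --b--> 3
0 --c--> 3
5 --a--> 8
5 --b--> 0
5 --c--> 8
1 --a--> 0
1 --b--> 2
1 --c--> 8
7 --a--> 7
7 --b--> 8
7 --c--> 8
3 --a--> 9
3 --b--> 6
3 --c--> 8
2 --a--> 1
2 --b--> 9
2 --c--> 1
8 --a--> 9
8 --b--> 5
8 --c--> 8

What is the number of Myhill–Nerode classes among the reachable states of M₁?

3

States {4} cannot be reached from the start state, so discard them.
Start with accepting vs non-accepting: {1,2,3,5,6,8} | {0,7,9}.
Split {1,2,3,5,6,8} by δ(·,a) → {1,3,8} and {2,5,6}.
Stable partition: {1,3,8} | {0,7,9} | {2,5,6} — 3 equivalence classes.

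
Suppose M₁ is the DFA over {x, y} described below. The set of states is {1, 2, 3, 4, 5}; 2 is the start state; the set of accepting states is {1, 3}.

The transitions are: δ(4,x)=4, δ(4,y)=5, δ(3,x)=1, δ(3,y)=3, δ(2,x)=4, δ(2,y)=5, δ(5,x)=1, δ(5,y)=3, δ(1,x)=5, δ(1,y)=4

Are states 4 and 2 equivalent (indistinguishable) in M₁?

Yes

Initial partition by acceptance: {1,3} | {2,4,5}.
Split {1,3} by δ(·,x) → {1} and {3}.
On input x, block {2,4,5} splits into {2,4} and {5}.
Stable partition: {1} | {2,4} | {3} | {5} — 4 equivalence classes.
4 and 2 lie in the same block of the stable partition, so they are equivalent — no string distinguishes them.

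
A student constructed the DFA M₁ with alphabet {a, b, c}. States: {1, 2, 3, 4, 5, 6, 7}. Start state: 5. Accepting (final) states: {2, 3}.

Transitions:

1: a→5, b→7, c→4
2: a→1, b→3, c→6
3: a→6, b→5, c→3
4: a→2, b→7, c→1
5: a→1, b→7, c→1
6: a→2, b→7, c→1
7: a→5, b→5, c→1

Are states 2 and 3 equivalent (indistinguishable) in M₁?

No

Every state is reachable, so we keep all 7.
Start with accepting vs non-accepting: {2,3} | {1,4,5,6,7}.
Refine {2,3} on symbol b: members go to different blocks, giving {2} and {3}.
Split {1,4,5,6,7} by δ(·,a) → {1,5,7} and {4,6}.
On input c, block {1,5,7} splits into {5,7} and {1}.
Split {5,7} by δ(·,a) → {5} and {7}.
Stable partition: {2} | {5} | {3} | {4,6} | {1} | {7} — 6 equivalence classes.
2 and 3 end up in different blocks, so they are distinguishable. For instance, the string 'b' is accepted from only 2.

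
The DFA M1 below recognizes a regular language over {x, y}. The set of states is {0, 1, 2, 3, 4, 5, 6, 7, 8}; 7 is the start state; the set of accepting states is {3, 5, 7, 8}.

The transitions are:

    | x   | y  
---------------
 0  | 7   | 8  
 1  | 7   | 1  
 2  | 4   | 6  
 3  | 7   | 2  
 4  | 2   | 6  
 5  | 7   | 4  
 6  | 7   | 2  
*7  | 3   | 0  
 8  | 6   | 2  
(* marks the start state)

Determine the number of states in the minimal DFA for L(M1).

6

First remove the unreachable states {1,5}; 7 states remain.
Initial partition by acceptance: {3,7,8} | {0,2,4,6}.
Split {3,7,8} by δ(·,x) → {3,7} and {8}.
Refine {0,2,4,6} on symbol x: members go to different blocks, giving {0,6} and {2,4}.
Split {3,7} by δ(·,y) → {3} and {7}.
Split {0,6} by δ(·,y) → {0} and {6}.
No further refinement is possible. Final partition (6 blocks): {3} | {0} | {8} | {2,4} | {7} | {6}.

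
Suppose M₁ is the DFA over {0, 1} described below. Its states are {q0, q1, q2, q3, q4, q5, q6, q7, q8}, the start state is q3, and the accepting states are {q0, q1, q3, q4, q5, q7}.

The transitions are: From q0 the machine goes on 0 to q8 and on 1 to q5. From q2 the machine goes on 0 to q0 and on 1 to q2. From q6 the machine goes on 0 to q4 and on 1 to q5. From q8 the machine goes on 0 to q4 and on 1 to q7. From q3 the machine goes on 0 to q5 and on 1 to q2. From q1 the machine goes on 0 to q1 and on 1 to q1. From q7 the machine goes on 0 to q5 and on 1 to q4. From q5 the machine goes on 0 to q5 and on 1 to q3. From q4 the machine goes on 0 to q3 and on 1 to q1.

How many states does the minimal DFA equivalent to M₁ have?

States {q6} cannot be reached from the start state, so discard them.
P0 = {q0,q1,q3,q4,q5,q7} | {q2,q8}.
On input 0, block {q0,q1,q3,q4,q5,q7} splits into {q1,q3,q4,q5,q7} and {q0}.
Split {q1,q3,q4,q5,q7} by δ(·,1) → {q1,q4,q5,q7} and {q3}.
Split {q1,q4,q5,q7} by δ(·,0) → {q1,q5,q7} and {q4}.
Split {q1,q5,q7} by δ(·,1) → {q1} and {q5} and {q7}.
On input 0, block {q2,q8} splits into {q2} and {q8}.
Stable partition: {q1} | {q2} | {q0} | {q3} | {q4} | {q5} | {q7} | {q8} — 8 equivalence classes.

8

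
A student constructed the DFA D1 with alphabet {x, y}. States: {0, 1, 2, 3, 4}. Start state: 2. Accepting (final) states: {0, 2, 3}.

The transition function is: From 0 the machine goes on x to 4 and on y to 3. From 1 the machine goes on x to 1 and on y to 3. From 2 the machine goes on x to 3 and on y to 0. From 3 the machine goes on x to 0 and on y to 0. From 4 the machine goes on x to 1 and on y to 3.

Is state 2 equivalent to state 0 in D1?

No

P0 = {0,2,3} | {1,4}.
On input x, block {0,2,3} splits into {2,3} and {0}.
Refine {2,3} on symbol x: members go to different blocks, giving {2} and {3}.
The partition is now stable with 4 blocks: {2} | {1,4} | {0} | {3}.
2 and 0 end up in different blocks, so they are distinguishable. For instance, the string 'x' is accepted from only 2.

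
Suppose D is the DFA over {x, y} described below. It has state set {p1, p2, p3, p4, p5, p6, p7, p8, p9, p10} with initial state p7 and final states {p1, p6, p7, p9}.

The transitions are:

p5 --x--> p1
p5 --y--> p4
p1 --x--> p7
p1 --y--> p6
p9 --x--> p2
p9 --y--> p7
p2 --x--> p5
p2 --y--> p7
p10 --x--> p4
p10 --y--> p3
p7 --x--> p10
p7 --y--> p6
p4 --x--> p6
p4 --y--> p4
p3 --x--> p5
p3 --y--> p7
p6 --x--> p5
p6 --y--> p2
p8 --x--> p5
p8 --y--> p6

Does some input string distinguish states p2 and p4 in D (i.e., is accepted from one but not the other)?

Reachable states from the start: {p1,p2,p3,p4,p5,p6,p7,p10}. Unreachable: {p8,p9} — drop them.
Start with accepting vs non-accepting: {p1,p6,p7} | {p2,p3,p4,p5,p10}.
On input x, block {p1,p6,p7} splits into {p6,p7} and {p1}.
On input y, block {p6,p7} splits into {p6} and {p7}.
On input x, block {p2,p3,p4,p5,p10} splits into {p2,p3,p10} and {p4} and {p5}.
On input x, block {p2,p3,p10} splits into {p2,p3} and {p10}.
Stable partition: {p6} | {p2,p3} | {p1} | {p7} | {p4} | {p5} | {p10} — 7 equivalence classes.
p2 and p4 end up in different blocks, so they are distinguishable. For instance, the string 'x' is accepted from only p4.

Yes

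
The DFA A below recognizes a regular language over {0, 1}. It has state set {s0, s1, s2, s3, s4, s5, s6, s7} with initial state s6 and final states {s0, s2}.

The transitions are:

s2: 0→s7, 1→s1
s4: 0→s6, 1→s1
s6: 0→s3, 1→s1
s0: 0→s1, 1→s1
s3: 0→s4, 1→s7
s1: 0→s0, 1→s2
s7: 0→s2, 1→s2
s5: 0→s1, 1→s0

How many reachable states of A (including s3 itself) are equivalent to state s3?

3

States {s5} cannot be reached from the start state, so discard them.
Start with accepting vs non-accepting: {s0,s2} | {s1,s3,s4,s6,s7}.
Refine {s1,s3,s4,s6,s7} on symbol 0: members go to different blocks, giving {s3,s4,s6} and {s1,s7}.
The partition is now stable with 3 blocks: {s0,s2} | {s3,s4,s6} | {s1,s7}.
The equivalence class containing s3 is {s3,s4,s6}, of size 3.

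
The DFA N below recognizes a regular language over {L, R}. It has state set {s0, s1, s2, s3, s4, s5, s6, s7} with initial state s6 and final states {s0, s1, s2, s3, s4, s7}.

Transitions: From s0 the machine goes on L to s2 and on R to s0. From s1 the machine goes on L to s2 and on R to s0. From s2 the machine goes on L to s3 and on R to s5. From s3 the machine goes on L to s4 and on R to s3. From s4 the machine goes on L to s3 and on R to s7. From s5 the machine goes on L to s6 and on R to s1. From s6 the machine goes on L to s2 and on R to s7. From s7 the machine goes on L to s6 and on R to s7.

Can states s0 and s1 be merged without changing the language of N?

All states are reachable from the start state.
Start with accepting vs non-accepting: {s0,s1,s2,s3,s4,s7} | {s5,s6}.
On input L, block {s0,s1,s2,s3,s4,s7} splits into {s0,s1,s2,s3,s4} and {s7}.
On input R, block {s0,s1,s2,s3,s4} splits into {s0,s1,s3} and {s2} and {s4}.
Refine {s0,s1,s3} on symbol L: members go to different blocks, giving {s0,s1} and {s3}.
Split {s5,s6} by δ(·,L) → {s5} and {s6}.
No further refinement is possible. Final partition (7 blocks): {s0,s1} | {s5} | {s7} | {s2} | {s4} | {s3} | {s6}.
s0 and s1 lie in the same block of the stable partition, so they are equivalent — no string distinguishes them.

Yes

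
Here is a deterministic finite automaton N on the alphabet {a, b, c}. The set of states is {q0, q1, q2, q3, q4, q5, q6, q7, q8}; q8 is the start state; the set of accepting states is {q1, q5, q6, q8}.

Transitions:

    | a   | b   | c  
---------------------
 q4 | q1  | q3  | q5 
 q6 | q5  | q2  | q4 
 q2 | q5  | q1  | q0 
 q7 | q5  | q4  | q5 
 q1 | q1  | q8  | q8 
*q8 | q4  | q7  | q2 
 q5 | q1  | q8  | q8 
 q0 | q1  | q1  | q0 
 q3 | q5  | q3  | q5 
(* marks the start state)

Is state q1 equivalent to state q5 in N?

First remove the unreachable states {q6}; 8 states remain.
Start with accepting vs non-accepting: {q1,q5,q8} | {q0,q2,q3,q4,q7}.
Refine {q1,q5,q8} on symbol a: members go to different blocks, giving {q1,q5} and {q8}.
On input b, block {q0,q2,q3,q4,q7} splits into {q3,q4,q7} and {q0,q2}.
No further refinement is possible. Final partition (4 blocks): {q1,q5} | {q3,q4,q7} | {q8} | {q0,q2}.
q1 and q5 lie in the same block of the stable partition, so they are equivalent — no string distinguishes them.

Yes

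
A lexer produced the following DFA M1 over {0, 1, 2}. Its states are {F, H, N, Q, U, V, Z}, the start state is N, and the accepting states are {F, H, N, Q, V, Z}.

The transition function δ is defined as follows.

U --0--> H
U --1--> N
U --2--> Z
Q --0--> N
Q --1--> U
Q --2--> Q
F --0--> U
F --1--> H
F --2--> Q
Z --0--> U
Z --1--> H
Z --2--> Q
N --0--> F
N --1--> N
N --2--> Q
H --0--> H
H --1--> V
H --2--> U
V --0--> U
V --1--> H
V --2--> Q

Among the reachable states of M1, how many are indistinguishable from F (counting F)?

Every state is reachable, so we keep all 7.
Initial partition by acceptance: {F,H,N,Q,V,Z} | {U}.
On input 0, block {F,H,N,Q,V,Z} splits into {F,V,Z} and {H,N,Q}.
Split {H,N,Q} by δ(·,0) → {H,Q} and {N}.
Split {H,Q} by δ(·,0) → {Q} and {H}.
The partition is now stable with 5 blocks: {F,V,Z} | {U} | {Q} | {N} | {H}.
State F belongs to the block {F,V,Z}, which has 3 states.

3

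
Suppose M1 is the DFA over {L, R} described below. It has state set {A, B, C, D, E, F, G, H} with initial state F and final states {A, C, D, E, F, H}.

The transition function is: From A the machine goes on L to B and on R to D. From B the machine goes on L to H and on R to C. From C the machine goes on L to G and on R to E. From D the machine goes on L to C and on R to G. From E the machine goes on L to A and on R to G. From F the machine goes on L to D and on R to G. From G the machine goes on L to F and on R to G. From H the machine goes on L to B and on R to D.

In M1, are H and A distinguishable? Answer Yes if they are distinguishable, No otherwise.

No

Every state is reachable, so we keep all 8.
Initial partition by acceptance: {A,C,D,E,F,H} | {B,G}.
Split {A,C,D,E,F,H} by δ(·,L) → {A,C,H} and {D,E,F}.
Split {B,G} by δ(·,L) → {B} and {G}.
On input L, block {A,C,H} splits into {A,H} and {C}.
Split {D,E,F} by δ(·,L) → {D} and {E} and {F}.
No further refinement is possible. Final partition (7 blocks): {A,H} | {B} | {D} | {G} | {C} | {E} | {F}.
H and A lie in the same block of the stable partition, so they are equivalent — no string distinguishes them.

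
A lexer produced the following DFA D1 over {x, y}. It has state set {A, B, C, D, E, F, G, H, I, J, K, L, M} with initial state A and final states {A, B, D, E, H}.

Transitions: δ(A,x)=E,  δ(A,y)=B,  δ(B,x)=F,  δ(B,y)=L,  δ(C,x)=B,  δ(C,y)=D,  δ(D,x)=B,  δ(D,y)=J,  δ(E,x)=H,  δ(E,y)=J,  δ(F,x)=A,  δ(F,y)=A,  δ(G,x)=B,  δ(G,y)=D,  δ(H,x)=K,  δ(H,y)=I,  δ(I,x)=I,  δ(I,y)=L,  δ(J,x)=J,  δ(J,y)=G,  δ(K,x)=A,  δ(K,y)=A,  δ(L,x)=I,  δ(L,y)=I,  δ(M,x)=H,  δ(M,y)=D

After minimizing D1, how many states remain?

States {C,M} cannot be reached from the start state, so discard them.
P0 = {A,B,D,E,H} | {F,G,I,J,K,L}.
Split {A,B,D,E,H} by δ(·,x) → {A,D,E} and {B,H}.
Split {A,D,E} by δ(·,x) → {D,E} and {A}.
Refine {F,G,I,J,K,L} on symbol x: members go to different blocks, giving {I,J,L} and {F,K} and {G}.
Refine {I,J,L} on symbol y: members go to different blocks, giving {I,L} and {J}.
The partition is now stable with 7 blocks: {D,E} | {I,L} | {B,H} | {A} | {F,K} | {G} | {J}.

7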